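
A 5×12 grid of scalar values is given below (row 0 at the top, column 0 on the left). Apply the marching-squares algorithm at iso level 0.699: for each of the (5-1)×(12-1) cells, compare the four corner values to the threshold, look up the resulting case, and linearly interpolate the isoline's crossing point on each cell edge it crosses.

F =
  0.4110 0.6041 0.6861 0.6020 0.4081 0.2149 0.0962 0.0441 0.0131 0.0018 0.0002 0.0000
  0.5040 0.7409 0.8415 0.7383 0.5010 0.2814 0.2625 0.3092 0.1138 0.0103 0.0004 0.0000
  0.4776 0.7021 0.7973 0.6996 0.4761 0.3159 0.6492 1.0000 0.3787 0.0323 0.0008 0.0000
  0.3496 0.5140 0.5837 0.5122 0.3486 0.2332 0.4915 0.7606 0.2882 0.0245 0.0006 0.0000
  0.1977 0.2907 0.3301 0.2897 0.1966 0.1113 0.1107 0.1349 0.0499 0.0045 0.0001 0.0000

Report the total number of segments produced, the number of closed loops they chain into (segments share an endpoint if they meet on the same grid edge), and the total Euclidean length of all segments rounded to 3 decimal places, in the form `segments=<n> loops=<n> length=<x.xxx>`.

segments=16 loops=2 length=11.553

cell (0,0): code 0100 → (0.694,1.000)–(1.000,0.823)
cell (0,1): code 1100 → (0.083,2.000)–(0.694,1.000)
cell (0,2): code 1100 → (0.712,3.000)–(0.083,2.000)
cell (0,3): code 1000 → (1.000,3.166)–(0.712,3.000)
cell (1,0): code 0110 → (1.000,0.823)–(2.000,0.986)
cell (1,3): code 1001 → (2.000,3.003)–(1.000,3.166)
cell (1,6): code 0100 → (1.564,7.000)–(2.000,6.142)
cell (1,7): code 1000 → (2.000,7.484)–(1.564,7.000)
cell (2,0): code 0010 → (2.000,0.986)–(2.016,1.000)
cell (2,1): code 0011 → (2.016,1.000)–(2.460,2.000)
cell (2,2): code 0011 → (2.460,2.000)–(2.003,3.000)
cell (2,3): code 0001 → (2.003,3.000)–(2.000,3.003)
cell (2,6): code 0110 → (2.000,6.142)–(3.000,6.771)
cell (2,7): code 1001 → (3.000,7.130)–(2.000,7.484)
cell (3,6): code 0010 → (3.000,6.771)–(3.098,7.000)
cell (3,7): code 0001 → (3.098,7.000)–(3.000,7.130)
total: 16 segments, chained into 2 closed loop(s), length Σ = 11.553464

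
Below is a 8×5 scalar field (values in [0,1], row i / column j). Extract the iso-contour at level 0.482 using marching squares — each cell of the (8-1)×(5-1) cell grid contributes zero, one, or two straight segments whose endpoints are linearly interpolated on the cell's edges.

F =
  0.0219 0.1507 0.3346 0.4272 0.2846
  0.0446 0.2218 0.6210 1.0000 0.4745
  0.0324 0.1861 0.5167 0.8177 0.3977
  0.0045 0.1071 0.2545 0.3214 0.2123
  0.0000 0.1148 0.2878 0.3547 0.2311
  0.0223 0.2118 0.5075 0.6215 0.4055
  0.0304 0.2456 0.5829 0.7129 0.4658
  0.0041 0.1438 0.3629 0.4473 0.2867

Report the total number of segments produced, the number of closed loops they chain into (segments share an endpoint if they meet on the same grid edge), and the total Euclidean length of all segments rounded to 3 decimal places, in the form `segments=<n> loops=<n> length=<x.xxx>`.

cell (0,1): code 0100 → (0.515,2.000)–(1.000,1.652)
cell (0,2): code 1100 → (0.096,3.000)–(0.515,2.000)
cell (0,3): code 1000 → (1.000,3.986)–(0.096,3.000)
cell (1,1): code 0110 → (1.000,1.652)–(2.000,1.895)
cell (1,3): code 1001 → (2.000,3.799)–(1.000,3.986)
cell (2,1): code 0010 → (2.000,1.895)–(2.132,2.000)
cell (2,2): code 0011 → (2.132,2.000)–(2.676,3.000)
cell (2,3): code 0001 → (2.676,3.000)–(2.000,3.799)
cell (4,1): code 0100 → (4.884,2.000)–(5.000,1.914)
cell (4,2): code 1100 → (4.477,3.000)–(4.884,2.000)
cell (4,3): code 1000 → (5.000,3.646)–(4.477,3.000)
cell (5,1): code 0110 → (5.000,1.914)–(6.000,1.701)
cell (5,3): code 1001 → (6.000,3.934)–(5.000,3.646)
cell (6,1): code 0010 → (6.000,1.701)–(6.459,2.000)
cell (6,2): code 0011 → (6.459,2.000)–(6.869,3.000)
cell (6,3): code 0001 → (6.869,3.000)–(6.000,3.934)
total: 16 segments, chained into 2 closed loop(s), length Σ = 14.443353

segments=16 loops=2 length=14.443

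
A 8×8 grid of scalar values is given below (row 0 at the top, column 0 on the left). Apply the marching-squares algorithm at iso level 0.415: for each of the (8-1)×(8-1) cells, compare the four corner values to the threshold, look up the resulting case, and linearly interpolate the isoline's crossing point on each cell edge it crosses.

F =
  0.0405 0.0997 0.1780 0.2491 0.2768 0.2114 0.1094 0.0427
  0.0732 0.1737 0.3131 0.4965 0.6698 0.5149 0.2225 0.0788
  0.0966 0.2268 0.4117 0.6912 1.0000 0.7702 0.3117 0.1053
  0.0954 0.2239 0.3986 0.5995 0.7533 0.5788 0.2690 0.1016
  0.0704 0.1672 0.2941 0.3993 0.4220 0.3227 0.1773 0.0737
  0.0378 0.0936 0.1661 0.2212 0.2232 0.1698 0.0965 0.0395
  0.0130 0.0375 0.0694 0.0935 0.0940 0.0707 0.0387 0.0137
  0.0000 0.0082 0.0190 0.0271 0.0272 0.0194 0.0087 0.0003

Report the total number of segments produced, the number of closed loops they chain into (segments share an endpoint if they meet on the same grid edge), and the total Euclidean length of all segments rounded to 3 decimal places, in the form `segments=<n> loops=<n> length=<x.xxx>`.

cell (0,2): code 0100 → (0.671,3.000)–(1.000,2.556)
cell (0,3): code 1100 → (0.352,4.000)–(0.671,3.000)
cell (0,4): code 1100 → (0.671,5.000)–(0.352,4.000)
cell (0,5): code 1000 → (1.000,5.342)–(0.671,5.000)
cell (1,2): code 0110 → (1.000,2.556)–(2.000,2.012)
cell (1,5): code 1001 → (2.000,5.775)–(1.000,5.342)
cell (2,2): code 0110 → (2.000,2.012)–(3.000,2.082)
cell (2,5): code 1001 → (3.000,5.529)–(2.000,5.775)
cell (3,2): code 0010 → (3.000,2.082)–(3.922,3.000)
cell (3,3): code 0111 → (3.922,3.000)–(4.000,3.692)
cell (3,4): code 1011 → (4.000,4.070)–(3.640,5.000)
cell (3,5): code 0001 → (3.640,5.000)–(3.000,5.529)
cell (4,3): code 0010 → (4.000,3.692)–(4.035,4.000)
cell (4,4): code 0001 → (4.035,4.000)–(4.000,4.070)
total: 14 segments, chained into 1 closed loop(s), length Σ = 11.600246

segments=14 loops=1 length=11.600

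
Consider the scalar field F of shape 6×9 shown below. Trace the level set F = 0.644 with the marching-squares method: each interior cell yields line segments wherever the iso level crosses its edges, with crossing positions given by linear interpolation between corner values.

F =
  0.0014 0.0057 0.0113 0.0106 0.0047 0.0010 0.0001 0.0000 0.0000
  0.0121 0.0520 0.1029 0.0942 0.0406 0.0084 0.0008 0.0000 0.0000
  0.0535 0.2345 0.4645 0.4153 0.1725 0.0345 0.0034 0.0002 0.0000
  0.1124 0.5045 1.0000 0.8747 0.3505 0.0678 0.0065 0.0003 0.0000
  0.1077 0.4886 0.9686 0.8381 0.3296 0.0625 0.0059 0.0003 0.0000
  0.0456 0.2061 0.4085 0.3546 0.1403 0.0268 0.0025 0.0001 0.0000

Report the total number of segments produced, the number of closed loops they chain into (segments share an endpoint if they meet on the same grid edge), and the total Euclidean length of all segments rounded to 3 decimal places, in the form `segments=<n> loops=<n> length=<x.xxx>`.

cell (2,1): code 0100 → (2.335,2.000)–(3.000,1.282)
cell (2,2): code 1100 → (2.498,3.000)–(2.335,2.000)
cell (2,3): code 1000 → (3.000,3.440)–(2.498,3.000)
cell (3,1): code 0110 → (3.000,1.282)–(4.000,1.324)
cell (3,3): code 1001 → (4.000,3.382)–(3.000,3.440)
cell (4,1): code 0010 → (4.000,1.324)–(4.580,2.000)
cell (4,2): code 0011 → (4.580,2.000)–(4.401,3.000)
cell (4,3): code 0001 → (4.401,3.000)–(4.000,3.382)
total: 8 segments, chained into 1 closed loop(s), length Σ = 7.122611

segments=8 loops=1 length=7.123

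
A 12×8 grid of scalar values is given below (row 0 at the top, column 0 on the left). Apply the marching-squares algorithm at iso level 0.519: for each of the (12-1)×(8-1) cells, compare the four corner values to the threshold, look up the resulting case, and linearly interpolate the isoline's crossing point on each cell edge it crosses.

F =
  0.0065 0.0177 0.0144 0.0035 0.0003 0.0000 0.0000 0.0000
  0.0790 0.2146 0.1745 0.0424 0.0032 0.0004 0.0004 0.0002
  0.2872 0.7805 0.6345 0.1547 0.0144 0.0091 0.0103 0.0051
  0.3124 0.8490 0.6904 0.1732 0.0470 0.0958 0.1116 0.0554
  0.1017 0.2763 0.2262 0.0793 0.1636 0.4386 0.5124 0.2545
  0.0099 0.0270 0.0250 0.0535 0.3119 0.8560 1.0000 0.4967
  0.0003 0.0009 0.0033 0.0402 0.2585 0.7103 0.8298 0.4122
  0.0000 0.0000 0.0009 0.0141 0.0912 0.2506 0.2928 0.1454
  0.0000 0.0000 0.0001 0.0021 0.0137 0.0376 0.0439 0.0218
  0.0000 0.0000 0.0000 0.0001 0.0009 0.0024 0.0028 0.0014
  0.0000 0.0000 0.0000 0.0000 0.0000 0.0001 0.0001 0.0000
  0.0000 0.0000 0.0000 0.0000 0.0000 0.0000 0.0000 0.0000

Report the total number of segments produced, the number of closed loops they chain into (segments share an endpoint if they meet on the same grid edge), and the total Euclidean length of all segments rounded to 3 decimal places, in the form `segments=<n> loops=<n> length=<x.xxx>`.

cell (1,0): code 0100 → (1.538,1.000)–(2.000,0.470)
cell (1,1): code 1100 → (1.749,2.000)–(1.538,1.000)
cell (1,2): code 1000 → (2.000,2.241)–(1.749,2.000)
cell (2,0): code 0110 → (2.000,0.470)–(3.000,0.385)
cell (2,2): code 1001 → (3.000,2.331)–(2.000,2.241)
cell (3,0): code 0010 → (3.000,0.385)–(3.576,1.000)
cell (3,1): code 0011 → (3.576,1.000)–(3.369,2.000)
cell (3,2): code 0001 → (3.369,2.000)–(3.000,2.331)
cell (4,4): code 0100 → (4.193,5.000)–(5.000,4.381)
cell (4,5): code 1100 → (4.014,6.000)–(4.193,5.000)
cell (4,6): code 1000 → (5.000,6.956)–(4.014,6.000)
cell (5,4): code 0110 → (5.000,4.381)–(6.000,4.577)
cell (5,6): code 1001 → (6.000,6.744)–(5.000,6.956)
cell (6,4): code 0010 → (6.000,4.577)–(6.416,5.000)
cell (6,5): code 0011 → (6.416,5.000)–(6.579,6.000)
cell (6,6): code 0001 → (6.579,6.000)–(6.000,6.744)
total: 16 segments, chained into 2 closed loop(s), length Σ = 14.438625

segments=16 loops=2 length=14.439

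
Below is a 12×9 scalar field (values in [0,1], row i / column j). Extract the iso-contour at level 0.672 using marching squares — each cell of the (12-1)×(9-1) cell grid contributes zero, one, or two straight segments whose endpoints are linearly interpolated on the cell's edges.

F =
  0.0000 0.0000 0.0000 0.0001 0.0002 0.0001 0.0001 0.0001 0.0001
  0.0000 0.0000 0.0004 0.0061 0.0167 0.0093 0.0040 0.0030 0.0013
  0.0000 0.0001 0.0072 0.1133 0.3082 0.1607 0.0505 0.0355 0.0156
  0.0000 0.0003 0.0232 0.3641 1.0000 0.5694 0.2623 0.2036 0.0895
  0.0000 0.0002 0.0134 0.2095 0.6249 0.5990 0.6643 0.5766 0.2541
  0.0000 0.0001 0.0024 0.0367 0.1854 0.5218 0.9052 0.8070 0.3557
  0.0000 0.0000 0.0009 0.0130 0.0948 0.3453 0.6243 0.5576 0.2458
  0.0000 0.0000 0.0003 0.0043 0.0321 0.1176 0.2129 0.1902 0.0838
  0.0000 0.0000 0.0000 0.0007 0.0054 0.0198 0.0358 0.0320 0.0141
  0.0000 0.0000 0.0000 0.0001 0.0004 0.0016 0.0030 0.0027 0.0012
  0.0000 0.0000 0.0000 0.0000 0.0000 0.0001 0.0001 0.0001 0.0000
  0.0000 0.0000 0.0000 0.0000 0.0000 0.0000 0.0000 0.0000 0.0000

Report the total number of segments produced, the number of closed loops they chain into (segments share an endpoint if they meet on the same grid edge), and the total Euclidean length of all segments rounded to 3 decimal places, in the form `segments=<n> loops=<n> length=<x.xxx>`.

cell (2,3): code 0100 → (2.526,4.000)–(3.000,3.484)
cell (2,4): code 1000 → (3.000,4.762)–(2.526,4.000)
cell (3,3): code 0010 → (3.000,3.484)–(3.874,4.000)
cell (3,4): code 0001 → (3.874,4.000)–(3.000,4.762)
cell (4,5): code 0100 → (4.032,6.000)–(5.000,5.392)
cell (4,6): code 1100 → (4.414,7.000)–(4.032,6.000)
cell (4,7): code 1000 → (5.000,7.299)–(4.414,7.000)
cell (5,5): code 0010 → (5.000,5.392)–(5.830,6.000)
cell (5,6): code 0011 → (5.830,6.000)–(5.541,7.000)
cell (5,7): code 0001 → (5.541,7.000)–(5.000,7.299)
total: 10 segments, chained into 2 closed loop(s), length Σ = 9.332914

segments=10 loops=2 length=9.333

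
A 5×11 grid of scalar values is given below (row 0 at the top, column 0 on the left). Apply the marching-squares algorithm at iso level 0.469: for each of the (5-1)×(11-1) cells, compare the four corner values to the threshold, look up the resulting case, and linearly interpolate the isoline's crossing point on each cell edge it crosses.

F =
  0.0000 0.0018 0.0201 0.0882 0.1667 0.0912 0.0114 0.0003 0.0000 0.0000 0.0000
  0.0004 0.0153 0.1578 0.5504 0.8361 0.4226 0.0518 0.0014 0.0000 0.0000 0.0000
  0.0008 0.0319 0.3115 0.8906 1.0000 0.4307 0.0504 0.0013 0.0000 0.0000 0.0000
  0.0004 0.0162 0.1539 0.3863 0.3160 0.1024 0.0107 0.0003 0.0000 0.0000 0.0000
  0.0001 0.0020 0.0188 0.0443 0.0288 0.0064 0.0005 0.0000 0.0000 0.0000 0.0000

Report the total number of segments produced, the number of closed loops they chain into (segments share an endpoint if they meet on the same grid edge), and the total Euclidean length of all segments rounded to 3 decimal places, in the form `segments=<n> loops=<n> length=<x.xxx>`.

segments=8 loops=1 length=7.835

cell (0,2): code 0100 → (0.824,3.000)–(1.000,2.793)
cell (0,3): code 1100 → (0.452,4.000)–(0.824,3.000)
cell (0,4): code 1000 → (1.000,4.888)–(0.452,4.000)
cell (1,2): code 0110 → (1.000,2.793)–(2.000,2.272)
cell (1,4): code 1001 → (2.000,4.933)–(1.000,4.888)
cell (2,2): code 0010 → (2.000,2.272)–(2.836,3.000)
cell (2,3): code 0011 → (2.836,3.000)–(2.776,4.000)
cell (2,4): code 0001 → (2.776,4.000)–(2.000,4.933)
total: 8 segments, chained into 1 closed loop(s), length Σ = 7.834923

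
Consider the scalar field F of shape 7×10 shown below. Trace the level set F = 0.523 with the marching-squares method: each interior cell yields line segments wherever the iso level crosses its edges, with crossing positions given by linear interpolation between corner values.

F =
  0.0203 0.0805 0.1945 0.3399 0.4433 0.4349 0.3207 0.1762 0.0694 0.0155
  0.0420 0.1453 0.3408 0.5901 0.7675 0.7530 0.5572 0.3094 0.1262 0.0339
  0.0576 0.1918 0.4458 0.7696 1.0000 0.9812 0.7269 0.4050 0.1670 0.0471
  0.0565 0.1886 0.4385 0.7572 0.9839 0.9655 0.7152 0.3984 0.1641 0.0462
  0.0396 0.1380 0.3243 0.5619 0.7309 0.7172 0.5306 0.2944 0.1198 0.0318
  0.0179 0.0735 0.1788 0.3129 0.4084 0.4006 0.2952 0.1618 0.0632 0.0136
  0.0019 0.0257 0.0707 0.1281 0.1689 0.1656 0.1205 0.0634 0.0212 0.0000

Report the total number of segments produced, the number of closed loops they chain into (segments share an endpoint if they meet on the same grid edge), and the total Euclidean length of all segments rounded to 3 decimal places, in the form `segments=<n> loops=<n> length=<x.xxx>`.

cell (0,2): code 0100 → (0.732,3.000)–(1.000,2.731)
cell (0,3): code 1100 → (0.246,4.000)–(0.732,3.000)
cell (0,4): code 1100 → (0.277,5.000)–(0.246,4.000)
cell (0,5): code 1100 → (0.855,6.000)–(0.277,5.000)
cell (0,6): code 1000 → (1.000,6.138)–(0.855,6.000)
cell (1,2): code 0110 → (1.000,2.731)–(2.000,2.238)
cell (1,6): code 1001 → (2.000,6.633)–(1.000,6.138)
cell (2,2): code 0110 → (2.000,2.238)–(3.000,2.265)
cell (2,6): code 1001 → (3.000,6.607)–(2.000,6.633)
cell (3,2): code 0110 → (3.000,2.265)–(4.000,2.836)
cell (3,6): code 1001 → (4.000,6.032)–(3.000,6.607)
cell (4,2): code 0010 → (4.000,2.836)–(4.156,3.000)
cell (4,3): code 0011 → (4.156,3.000)–(4.645,4.000)
cell (4,4): code 0011 → (4.645,4.000)–(4.613,5.000)
cell (4,5): code 0011 → (4.613,5.000)–(4.032,6.000)
cell (4,6): code 0001 → (4.032,6.000)–(4.000,6.032)
total: 16 segments, chained into 1 closed loop(s), length Σ = 13.925540

segments=16 loops=1 length=13.926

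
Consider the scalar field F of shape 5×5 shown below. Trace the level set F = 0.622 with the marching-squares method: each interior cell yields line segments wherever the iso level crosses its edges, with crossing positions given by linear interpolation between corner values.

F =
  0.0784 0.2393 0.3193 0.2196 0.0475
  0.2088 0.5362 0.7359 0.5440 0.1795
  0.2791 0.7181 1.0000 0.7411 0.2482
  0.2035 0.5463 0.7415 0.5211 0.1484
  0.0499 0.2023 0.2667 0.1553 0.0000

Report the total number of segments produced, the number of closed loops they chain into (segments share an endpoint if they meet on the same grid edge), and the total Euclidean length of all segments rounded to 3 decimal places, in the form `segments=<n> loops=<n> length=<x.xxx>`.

segments=12 loops=1 length=7.402

cell (0,1): code 0100 → (0.727,2.000)–(1.000,1.430)
cell (0,2): code 1000 → (1.000,2.594)–(0.727,2.000)
cell (1,0): code 0100 → (1.472,1.000)–(2.000,0.781)
cell (1,1): code 1110 → (1.000,1.430)–(1.472,1.000)
cell (1,2): code 1101 → (1.396,3.000)–(1.000,2.594)
cell (1,3): code 1000 → (2.000,3.242)–(1.396,3.000)
cell (2,0): code 0010 → (2.000,0.781)–(2.559,1.000)
cell (2,1): code 0111 → (2.559,1.000)–(3.000,1.388)
cell (2,2): code 1011 → (3.000,2.542)–(2.541,3.000)
cell (2,3): code 0001 → (2.541,3.000)–(2.000,3.242)
cell (3,1): code 0010 → (3.000,1.388)–(3.252,2.000)
cell (3,2): code 0001 → (3.252,2.000)–(3.000,2.542)
total: 12 segments, chained into 1 closed loop(s), length Σ = 7.402153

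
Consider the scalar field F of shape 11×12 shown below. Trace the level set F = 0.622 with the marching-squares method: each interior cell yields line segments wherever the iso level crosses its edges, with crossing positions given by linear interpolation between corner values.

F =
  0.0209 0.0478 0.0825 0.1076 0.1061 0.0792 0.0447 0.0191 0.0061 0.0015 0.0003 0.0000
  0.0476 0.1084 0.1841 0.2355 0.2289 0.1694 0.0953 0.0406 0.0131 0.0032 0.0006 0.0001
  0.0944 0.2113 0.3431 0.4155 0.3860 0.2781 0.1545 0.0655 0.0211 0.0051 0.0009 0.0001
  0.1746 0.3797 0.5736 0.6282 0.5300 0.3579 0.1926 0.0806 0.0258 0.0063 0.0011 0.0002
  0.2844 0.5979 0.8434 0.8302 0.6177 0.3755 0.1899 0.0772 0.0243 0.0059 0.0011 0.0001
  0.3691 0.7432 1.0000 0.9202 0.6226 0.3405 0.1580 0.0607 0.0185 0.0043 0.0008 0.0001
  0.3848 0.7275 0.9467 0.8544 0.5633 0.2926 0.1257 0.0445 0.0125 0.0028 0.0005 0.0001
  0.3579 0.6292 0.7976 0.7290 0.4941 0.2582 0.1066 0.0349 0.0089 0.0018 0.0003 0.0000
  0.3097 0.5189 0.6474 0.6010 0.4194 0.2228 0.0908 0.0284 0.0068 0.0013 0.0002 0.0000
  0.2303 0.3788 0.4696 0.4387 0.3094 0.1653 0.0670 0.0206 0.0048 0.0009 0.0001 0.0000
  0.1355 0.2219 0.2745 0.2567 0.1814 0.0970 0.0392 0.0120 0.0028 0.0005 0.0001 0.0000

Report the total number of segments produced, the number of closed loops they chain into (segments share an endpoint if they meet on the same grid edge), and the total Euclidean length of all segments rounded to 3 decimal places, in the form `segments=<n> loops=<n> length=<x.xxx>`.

segments=20 loops=1 length=13.417

cell (2,2): code 0100 → (2.971,3.000)–(3.000,2.886)
cell (2,3): code 1000 → (3.000,3.063)–(2.971,3.000)
cell (3,1): code 0100 → (3.179,2.000)–(4.000,1.098)
cell (3,2): code 1110 → (3.000,2.886)–(3.179,2.000)
cell (3,3): code 1001 → (4.000,3.980)–(3.000,3.063)
cell (4,0): code 0100 → (4.166,1.000)–(5.000,0.676)
cell (4,1): code 1110 → (4.000,1.098)–(4.166,1.000)
cell (4,3): code 1101 → (4.878,4.000)–(4.000,3.980)
cell (4,4): code 1000 → (5.000,4.002)–(4.878,4.000)
cell (5,0): code 0110 → (5.000,0.676)–(6.000,0.692)
cell (5,3): code 1011 → (6.000,3.798)–(5.010,4.000)
cell (5,4): code 0001 → (5.010,4.000)–(5.000,4.002)
cell (6,0): code 0110 → (6.000,0.692)–(7.000,0.973)
cell (6,3): code 1001 → (7.000,3.456)–(6.000,3.798)
cell (7,0): code 0010 → (7.000,0.973)–(7.065,1.000)
cell (7,1): code 0111 → (7.065,1.000)–(8.000,1.802)
cell (7,2): code 1011 → (8.000,2.547)–(7.836,3.000)
cell (7,3): code 0001 → (7.836,3.000)–(7.000,3.456)
cell (8,1): code 0010 → (8.000,1.802)–(8.143,2.000)
cell (8,2): code 0001 → (8.143,2.000)–(8.000,2.547)
total: 20 segments, chained into 1 closed loop(s), length Σ = 13.416841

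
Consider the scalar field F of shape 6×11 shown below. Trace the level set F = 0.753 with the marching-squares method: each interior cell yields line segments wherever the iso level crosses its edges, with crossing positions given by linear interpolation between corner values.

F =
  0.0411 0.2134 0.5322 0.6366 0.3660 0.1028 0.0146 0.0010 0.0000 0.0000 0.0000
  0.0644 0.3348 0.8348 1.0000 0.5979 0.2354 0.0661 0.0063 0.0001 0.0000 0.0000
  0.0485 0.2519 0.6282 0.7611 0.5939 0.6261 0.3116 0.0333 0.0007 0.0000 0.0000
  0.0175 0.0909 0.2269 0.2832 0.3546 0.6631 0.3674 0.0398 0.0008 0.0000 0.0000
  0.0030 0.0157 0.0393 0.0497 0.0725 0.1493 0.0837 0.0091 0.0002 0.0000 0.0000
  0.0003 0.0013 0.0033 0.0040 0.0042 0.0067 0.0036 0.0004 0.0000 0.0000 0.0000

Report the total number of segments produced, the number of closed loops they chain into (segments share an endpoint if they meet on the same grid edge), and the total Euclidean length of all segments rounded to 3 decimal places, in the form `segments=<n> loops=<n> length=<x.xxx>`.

cell (0,1): code 0100 → (0.730,2.000)–(1.000,1.836)
cell (0,2): code 1100 → (0.320,3.000)–(0.730,2.000)
cell (0,3): code 1000 → (1.000,3.614)–(0.320,3.000)
cell (1,1): code 0010 → (1.000,1.836)–(1.396,2.000)
cell (1,2): code 0111 → (1.396,2.000)–(2.000,2.939)
cell (1,3): code 1001 → (2.000,3.048)–(1.000,3.614)
cell (2,2): code 0010 → (2.000,2.939)–(2.017,3.000)
cell (2,3): code 0001 → (2.017,3.000)–(2.000,3.048)
total: 8 segments, chained into 1 closed loop(s), length Σ = 5.121198

segments=8 loops=1 length=5.121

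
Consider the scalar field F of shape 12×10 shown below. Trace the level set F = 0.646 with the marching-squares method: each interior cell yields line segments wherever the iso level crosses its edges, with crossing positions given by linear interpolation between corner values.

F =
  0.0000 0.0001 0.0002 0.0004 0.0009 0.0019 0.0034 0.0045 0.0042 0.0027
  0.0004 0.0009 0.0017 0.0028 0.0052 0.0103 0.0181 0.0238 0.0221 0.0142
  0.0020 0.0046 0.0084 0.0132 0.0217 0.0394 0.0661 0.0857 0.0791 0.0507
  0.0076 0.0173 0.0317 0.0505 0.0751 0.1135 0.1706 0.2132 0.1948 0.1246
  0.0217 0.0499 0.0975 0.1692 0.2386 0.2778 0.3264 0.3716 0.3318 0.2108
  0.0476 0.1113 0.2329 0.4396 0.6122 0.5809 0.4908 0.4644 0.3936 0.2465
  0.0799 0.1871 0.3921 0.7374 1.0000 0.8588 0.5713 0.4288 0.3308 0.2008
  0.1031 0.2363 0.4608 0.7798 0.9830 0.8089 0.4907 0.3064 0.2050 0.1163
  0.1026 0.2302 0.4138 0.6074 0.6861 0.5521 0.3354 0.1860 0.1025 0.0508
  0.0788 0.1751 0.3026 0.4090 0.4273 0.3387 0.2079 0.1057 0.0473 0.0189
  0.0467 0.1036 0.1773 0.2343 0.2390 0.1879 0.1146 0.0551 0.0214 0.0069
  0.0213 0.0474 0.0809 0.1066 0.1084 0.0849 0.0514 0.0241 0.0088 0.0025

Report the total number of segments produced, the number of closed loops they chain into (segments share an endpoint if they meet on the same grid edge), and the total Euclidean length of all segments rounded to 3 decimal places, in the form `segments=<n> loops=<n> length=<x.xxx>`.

cell (5,2): code 0100 → (5.693,3.000)–(6.000,2.735)
cell (5,3): code 1100 → (5.087,4.000)–(5.693,3.000)
cell (5,4): code 1100 → (5.234,5.000)–(5.087,4.000)
cell (5,5): code 1000 → (6.000,5.740)–(5.234,5.000)
cell (6,2): code 0110 → (6.000,2.735)–(7.000,2.581)
cell (6,5): code 1001 → (7.000,5.512)–(6.000,5.740)
cell (7,2): code 0010 → (7.000,2.581)–(7.776,3.000)
cell (7,3): code 0111 → (7.776,3.000)–(8.000,3.490)
cell (7,4): code 1011 → (8.000,4.299)–(7.634,5.000)
cell (7,5): code 0001 → (7.634,5.000)–(7.000,5.512)
cell (8,3): code 0010 → (8.000,3.490)–(8.155,4.000)
cell (8,4): code 0001 → (8.155,4.000)–(8.000,4.299)
total: 12 segments, chained into 1 closed loop(s), length Σ = 9.584389

segments=12 loops=1 length=9.584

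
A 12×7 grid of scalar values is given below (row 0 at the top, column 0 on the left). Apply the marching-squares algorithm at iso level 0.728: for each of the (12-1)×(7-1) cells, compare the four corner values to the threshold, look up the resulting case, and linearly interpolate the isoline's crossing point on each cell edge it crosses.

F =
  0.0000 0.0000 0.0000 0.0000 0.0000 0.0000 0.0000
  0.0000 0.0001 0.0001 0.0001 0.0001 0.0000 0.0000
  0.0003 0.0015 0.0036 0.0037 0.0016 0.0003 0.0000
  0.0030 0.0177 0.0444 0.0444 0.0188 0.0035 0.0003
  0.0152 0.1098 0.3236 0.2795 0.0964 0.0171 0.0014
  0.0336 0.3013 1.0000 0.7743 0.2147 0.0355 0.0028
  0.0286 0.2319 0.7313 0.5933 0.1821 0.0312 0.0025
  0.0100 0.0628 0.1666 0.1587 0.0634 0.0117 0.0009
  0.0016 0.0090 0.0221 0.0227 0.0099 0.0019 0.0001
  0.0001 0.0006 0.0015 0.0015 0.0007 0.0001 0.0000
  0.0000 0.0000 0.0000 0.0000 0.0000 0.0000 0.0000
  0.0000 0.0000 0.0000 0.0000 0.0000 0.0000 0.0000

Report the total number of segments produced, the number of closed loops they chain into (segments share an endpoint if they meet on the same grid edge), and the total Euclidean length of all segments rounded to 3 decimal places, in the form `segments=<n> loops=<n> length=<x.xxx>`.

segments=8 loops=1 length=4.332

cell (4,1): code 0100 → (4.598,2.000)–(5.000,1.611)
cell (4,2): code 1100 → (4.906,3.000)–(4.598,2.000)
cell (4,3): code 1000 → (5.000,3.083)–(4.906,3.000)
cell (5,1): code 0110 → (5.000,1.611)–(6.000,1.993)
cell (5,2): code 1011 → (6.000,2.024)–(5.256,3.000)
cell (5,3): code 0001 → (5.256,3.000)–(5.000,3.083)
cell (6,1): code 0010 → (6.000,1.993)–(6.006,2.000)
cell (6,2): code 0001 → (6.006,2.000)–(6.000,2.024)
total: 8 segments, chained into 1 closed loop(s), length Σ = 4.331559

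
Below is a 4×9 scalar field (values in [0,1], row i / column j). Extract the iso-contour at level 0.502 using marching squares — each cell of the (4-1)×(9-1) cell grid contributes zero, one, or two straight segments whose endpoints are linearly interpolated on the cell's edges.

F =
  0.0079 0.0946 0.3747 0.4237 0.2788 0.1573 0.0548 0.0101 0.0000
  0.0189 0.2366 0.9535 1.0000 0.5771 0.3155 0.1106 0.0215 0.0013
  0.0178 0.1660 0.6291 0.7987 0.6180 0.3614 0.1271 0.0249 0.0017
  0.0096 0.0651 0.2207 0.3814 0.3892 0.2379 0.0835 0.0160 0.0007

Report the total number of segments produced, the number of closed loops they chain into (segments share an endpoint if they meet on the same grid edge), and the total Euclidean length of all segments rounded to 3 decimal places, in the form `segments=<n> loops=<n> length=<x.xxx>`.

segments=10 loops=1 length=8.827

cell (0,1): code 0100 → (0.220,2.000)–(1.000,1.370)
cell (0,2): code 1100 → (0.136,3.000)–(0.220,2.000)
cell (0,3): code 1100 → (0.748,4.000)–(0.136,3.000)
cell (0,4): code 1000 → (1.000,4.287)–(0.748,4.000)
cell (1,1): code 0110 → (1.000,1.370)–(2.000,1.726)
cell (1,4): code 1001 → (2.000,4.452)–(1.000,4.287)
cell (2,1): code 0010 → (2.000,1.726)–(2.311,2.000)
cell (2,2): code 0011 → (2.311,2.000)–(2.711,3.000)
cell (2,3): code 0011 → (2.711,3.000)–(2.507,4.000)
cell (2,4): code 0001 → (2.507,4.000)–(2.000,4.452)
total: 10 segments, chained into 1 closed loop(s), length Σ = 8.827073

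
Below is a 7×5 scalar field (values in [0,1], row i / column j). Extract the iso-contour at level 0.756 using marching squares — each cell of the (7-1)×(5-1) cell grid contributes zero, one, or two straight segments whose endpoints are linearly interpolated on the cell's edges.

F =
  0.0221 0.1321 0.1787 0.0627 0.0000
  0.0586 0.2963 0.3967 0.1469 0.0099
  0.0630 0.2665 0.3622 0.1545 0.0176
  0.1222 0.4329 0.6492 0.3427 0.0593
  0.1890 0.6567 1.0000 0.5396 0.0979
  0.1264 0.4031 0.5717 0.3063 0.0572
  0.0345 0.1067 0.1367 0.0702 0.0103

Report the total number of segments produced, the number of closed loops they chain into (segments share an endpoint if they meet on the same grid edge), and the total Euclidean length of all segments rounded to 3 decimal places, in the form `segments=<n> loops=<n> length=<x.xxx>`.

cell (3,1): code 0100 → (3.304,2.000)–(4.000,1.289)
cell (3,2): code 1000 → (4.000,2.530)–(3.304,2.000)
cell (4,1): code 0010 → (4.000,1.289)–(4.570,2.000)
cell (4,2): code 0001 → (4.570,2.000)–(4.000,2.530)
total: 4 segments, chained into 1 closed loop(s), length Σ = 3.557892

segments=4 loops=1 length=3.558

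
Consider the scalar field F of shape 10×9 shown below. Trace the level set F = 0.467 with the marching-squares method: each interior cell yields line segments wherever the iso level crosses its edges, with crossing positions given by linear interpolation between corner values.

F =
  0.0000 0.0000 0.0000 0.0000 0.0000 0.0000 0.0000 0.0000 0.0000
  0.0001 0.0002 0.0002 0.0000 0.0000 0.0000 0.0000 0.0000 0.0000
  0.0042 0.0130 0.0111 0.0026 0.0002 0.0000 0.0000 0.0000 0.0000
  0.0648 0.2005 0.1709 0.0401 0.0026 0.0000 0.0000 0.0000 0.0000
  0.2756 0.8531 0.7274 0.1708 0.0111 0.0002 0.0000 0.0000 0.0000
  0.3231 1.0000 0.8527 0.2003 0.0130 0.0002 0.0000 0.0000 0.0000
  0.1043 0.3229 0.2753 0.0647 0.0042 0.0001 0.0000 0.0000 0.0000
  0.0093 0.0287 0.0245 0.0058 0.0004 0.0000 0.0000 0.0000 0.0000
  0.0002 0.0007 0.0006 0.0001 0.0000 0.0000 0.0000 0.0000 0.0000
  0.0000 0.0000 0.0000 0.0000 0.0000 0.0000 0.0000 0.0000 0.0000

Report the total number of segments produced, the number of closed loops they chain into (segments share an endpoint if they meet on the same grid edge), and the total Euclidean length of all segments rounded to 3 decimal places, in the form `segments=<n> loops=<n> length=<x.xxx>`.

cell (3,0): code 0100 → (3.408,1.000)–(4.000,0.331)
cell (3,1): code 1100 → (3.532,2.000)–(3.408,1.000)
cell (3,2): code 1000 → (4.000,2.468)–(3.532,2.000)
cell (4,0): code 0110 → (4.000,0.331)–(5.000,0.213)
cell (4,2): code 1001 → (5.000,2.591)–(4.000,2.468)
cell (5,0): code 0010 → (5.000,0.213)–(5.787,1.000)
cell (5,1): code 0011 → (5.787,1.000)–(5.668,2.000)
cell (5,2): code 0001 → (5.668,2.000)–(5.000,2.591)
total: 8 segments, chained into 1 closed loop(s), length Σ = 7.589208

segments=8 loops=1 length=7.589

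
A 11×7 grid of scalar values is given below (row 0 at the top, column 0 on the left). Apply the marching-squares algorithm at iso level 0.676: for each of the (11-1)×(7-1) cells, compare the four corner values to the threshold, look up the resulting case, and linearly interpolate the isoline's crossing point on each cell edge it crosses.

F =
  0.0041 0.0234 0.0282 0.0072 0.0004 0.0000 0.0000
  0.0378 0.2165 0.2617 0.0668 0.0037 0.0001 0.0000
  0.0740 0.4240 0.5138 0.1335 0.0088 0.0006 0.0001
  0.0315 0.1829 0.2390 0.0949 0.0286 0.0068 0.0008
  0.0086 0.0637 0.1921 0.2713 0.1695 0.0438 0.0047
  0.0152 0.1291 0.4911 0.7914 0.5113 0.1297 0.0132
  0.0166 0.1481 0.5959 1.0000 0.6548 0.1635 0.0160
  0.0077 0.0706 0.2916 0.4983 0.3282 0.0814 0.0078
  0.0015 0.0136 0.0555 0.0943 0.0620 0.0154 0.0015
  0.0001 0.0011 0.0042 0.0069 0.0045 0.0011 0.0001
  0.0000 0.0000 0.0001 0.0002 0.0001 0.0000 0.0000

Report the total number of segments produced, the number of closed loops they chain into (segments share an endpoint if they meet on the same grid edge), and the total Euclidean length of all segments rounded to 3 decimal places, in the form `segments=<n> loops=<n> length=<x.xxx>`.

segments=6 loops=1 length=5.294

cell (4,2): code 0100 → (4.778,3.000)–(5.000,2.616)
cell (4,3): code 1000 → (5.000,3.412)–(4.778,3.000)
cell (5,2): code 0110 → (5.000,2.616)–(6.000,2.198)
cell (5,3): code 1001 → (6.000,3.939)–(5.000,3.412)
cell (6,2): code 0010 → (6.000,2.198)–(6.646,3.000)
cell (6,3): code 0001 → (6.646,3.000)–(6.000,3.939)
total: 6 segments, chained into 1 closed loop(s), length Σ = 5.294336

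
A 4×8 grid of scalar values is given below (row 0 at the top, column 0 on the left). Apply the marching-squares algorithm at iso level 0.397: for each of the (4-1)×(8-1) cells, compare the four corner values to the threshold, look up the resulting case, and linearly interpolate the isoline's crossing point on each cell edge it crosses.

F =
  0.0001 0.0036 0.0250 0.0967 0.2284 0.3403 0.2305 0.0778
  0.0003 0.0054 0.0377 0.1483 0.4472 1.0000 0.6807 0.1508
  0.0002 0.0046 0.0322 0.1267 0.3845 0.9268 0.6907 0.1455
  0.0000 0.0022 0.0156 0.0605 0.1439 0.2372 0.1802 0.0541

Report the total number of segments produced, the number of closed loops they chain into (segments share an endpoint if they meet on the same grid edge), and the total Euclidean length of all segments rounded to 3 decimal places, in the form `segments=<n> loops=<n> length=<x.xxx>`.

segments=10 loops=1 length=8.431

cell (0,3): code 0100 → (0.771,4.000)–(1.000,3.832)
cell (0,4): code 1100 → (0.086,5.000)–(0.771,4.000)
cell (0,5): code 1100 → (0.370,6.000)–(0.086,5.000)
cell (0,6): code 1000 → (1.000,6.535)–(0.370,6.000)
cell (1,3): code 0010 → (1.000,3.832)–(1.801,4.000)
cell (1,4): code 0111 → (1.801,4.000)–(2.000,4.023)
cell (1,6): code 1001 → (2.000,6.539)–(1.000,6.535)
cell (2,4): code 0010 → (2.000,4.023)–(2.768,5.000)
cell (2,5): code 0011 → (2.768,5.000)–(2.575,6.000)
cell (2,6): code 0001 → (2.575,6.000)–(2.000,6.539)
total: 10 segments, chained into 1 closed loop(s), length Σ = 8.430848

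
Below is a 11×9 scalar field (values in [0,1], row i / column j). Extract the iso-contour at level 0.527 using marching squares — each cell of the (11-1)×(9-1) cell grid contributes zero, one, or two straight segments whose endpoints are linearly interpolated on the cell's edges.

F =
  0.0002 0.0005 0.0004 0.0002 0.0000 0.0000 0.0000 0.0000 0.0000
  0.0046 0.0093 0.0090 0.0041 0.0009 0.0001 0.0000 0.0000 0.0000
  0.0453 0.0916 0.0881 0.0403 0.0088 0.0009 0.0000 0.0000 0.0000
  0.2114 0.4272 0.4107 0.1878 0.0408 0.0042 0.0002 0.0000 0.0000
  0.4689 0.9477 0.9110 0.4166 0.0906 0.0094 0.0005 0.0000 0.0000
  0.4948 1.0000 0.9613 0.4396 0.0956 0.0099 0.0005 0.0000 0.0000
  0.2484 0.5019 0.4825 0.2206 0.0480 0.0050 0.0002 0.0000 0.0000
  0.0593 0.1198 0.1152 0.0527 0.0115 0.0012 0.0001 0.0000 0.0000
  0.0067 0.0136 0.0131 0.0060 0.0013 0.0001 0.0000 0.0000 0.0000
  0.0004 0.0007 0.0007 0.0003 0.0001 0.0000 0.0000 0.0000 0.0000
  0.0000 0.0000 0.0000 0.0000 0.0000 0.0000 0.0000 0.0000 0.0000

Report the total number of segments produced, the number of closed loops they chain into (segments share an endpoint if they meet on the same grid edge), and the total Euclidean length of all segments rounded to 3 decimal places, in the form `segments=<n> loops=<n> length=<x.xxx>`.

cell (3,0): code 0100 → (3.192,1.000)–(4.000,0.121)
cell (3,1): code 1100 → (3.232,2.000)–(3.192,1.000)
cell (3,2): code 1000 → (4.000,2.777)–(3.232,2.000)
cell (4,0): code 0110 → (4.000,0.121)–(5.000,0.064)
cell (4,2): code 1001 → (5.000,2.832)–(4.000,2.777)
cell (5,0): code 0010 → (5.000,0.064)–(5.950,1.000)
cell (5,1): code 0011 → (5.950,1.000)–(5.907,2.000)
cell (5,2): code 0001 → (5.907,2.000)–(5.000,2.832)
total: 8 segments, chained into 1 closed loop(s), length Σ = 8.855484

segments=8 loops=1 length=8.855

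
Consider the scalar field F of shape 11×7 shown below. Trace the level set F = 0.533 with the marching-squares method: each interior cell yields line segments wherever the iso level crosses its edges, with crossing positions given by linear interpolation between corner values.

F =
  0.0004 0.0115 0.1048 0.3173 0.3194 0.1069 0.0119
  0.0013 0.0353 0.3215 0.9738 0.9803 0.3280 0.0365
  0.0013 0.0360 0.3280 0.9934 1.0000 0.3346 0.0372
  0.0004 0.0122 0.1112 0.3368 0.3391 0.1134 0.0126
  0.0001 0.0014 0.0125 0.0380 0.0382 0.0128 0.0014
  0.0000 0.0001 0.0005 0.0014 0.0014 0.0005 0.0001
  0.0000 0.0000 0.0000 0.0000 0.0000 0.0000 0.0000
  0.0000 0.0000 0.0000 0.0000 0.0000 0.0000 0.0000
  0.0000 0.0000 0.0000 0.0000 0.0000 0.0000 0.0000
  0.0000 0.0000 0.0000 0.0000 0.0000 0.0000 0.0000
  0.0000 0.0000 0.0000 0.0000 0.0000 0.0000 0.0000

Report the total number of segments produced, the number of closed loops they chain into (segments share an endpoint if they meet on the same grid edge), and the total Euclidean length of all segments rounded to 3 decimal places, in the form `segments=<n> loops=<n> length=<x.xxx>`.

cell (0,2): code 0100 → (0.329,3.000)–(1.000,2.324)
cell (0,3): code 1100 → (0.323,4.000)–(0.329,3.000)
cell (0,4): code 1000 → (1.000,4.686)–(0.323,4.000)
cell (1,2): code 0110 → (1.000,2.324)–(2.000,2.308)
cell (1,4): code 1001 → (2.000,4.702)–(1.000,4.686)
cell (2,2): code 0010 → (2.000,2.308)–(2.701,3.000)
cell (2,3): code 0011 → (2.701,3.000)–(2.707,4.000)
cell (2,4): code 0001 → (2.707,4.000)–(2.000,4.702)
total: 8 segments, chained into 1 closed loop(s), length Σ = 7.897407

segments=8 loops=1 length=7.897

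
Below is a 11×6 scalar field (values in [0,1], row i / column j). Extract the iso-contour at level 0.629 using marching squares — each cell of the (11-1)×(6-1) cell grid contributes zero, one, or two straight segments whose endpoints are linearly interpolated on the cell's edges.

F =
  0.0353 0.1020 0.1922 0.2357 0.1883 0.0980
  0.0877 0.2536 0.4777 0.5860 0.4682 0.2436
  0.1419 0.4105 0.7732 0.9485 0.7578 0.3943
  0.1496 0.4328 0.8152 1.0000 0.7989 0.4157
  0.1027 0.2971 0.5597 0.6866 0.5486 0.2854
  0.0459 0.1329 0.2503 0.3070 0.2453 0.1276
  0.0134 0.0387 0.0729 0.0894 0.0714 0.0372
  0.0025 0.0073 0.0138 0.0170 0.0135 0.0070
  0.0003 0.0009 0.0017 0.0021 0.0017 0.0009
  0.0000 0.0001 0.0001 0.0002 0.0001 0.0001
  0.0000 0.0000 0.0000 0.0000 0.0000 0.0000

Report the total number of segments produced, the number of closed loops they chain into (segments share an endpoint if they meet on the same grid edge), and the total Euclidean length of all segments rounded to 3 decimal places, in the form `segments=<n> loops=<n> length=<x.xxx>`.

cell (1,1): code 0100 → (1.512,2.000)–(2.000,1.602)
cell (1,2): code 1100 → (1.119,3.000)–(1.512,2.000)
cell (1,3): code 1100 → (1.555,4.000)–(1.119,3.000)
cell (1,4): code 1000 → (2.000,4.354)–(1.555,4.000)
cell (2,1): code 0110 → (2.000,1.602)–(3.000,1.513)
cell (2,4): code 1001 → (3.000,4.443)–(2.000,4.354)
cell (3,1): code 0010 → (3.000,1.513)–(3.729,2.000)
cell (3,2): code 0111 → (3.729,2.000)–(4.000,2.546)
cell (3,3): code 1011 → (4.000,3.417)–(3.679,4.000)
cell (3,4): code 0001 → (3.679,4.000)–(3.000,4.443)
cell (4,2): code 0010 → (4.000,2.546)–(4.152,3.000)
cell (4,3): code 0001 → (4.152,3.000)–(4.000,3.417)
total: 12 segments, chained into 1 closed loop(s), length Σ = 9.256761

segments=12 loops=1 length=9.257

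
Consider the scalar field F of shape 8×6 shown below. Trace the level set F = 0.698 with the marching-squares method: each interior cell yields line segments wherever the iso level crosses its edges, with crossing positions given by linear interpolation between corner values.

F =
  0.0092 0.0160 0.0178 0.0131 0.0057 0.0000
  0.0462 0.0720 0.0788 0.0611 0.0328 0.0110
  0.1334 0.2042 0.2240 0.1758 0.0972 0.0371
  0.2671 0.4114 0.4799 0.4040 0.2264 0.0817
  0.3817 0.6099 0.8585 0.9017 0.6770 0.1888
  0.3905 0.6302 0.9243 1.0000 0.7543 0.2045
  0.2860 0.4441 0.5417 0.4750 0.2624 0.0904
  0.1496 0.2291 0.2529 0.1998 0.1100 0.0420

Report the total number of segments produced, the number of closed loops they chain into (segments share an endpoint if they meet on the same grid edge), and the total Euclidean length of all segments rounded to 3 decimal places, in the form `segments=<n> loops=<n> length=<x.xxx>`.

cell (3,1): code 0100 → (3.576,2.000)–(4.000,1.354)
cell (3,2): code 1100 → (3.591,3.000)–(3.576,2.000)
cell (3,3): code 1000 → (4.000,3.907)–(3.591,3.000)
cell (4,1): code 0110 → (4.000,1.354)–(5.000,1.231)
cell (4,3): code 1101 → (4.272,4.000)–(4.000,3.907)
cell (4,4): code 1000 → (5.000,4.102)–(4.272,4.000)
cell (5,1): code 0010 → (5.000,1.231)–(5.591,2.000)
cell (5,2): code 0011 → (5.591,2.000)–(5.575,3.000)
cell (5,3): code 0011 → (5.575,3.000)–(5.114,4.000)
cell (5,4): code 0001 → (5.114,4.000)–(5.000,4.102)
total: 10 segments, chained into 1 closed loop(s), length Σ = 8.022837

segments=10 loops=1 length=8.023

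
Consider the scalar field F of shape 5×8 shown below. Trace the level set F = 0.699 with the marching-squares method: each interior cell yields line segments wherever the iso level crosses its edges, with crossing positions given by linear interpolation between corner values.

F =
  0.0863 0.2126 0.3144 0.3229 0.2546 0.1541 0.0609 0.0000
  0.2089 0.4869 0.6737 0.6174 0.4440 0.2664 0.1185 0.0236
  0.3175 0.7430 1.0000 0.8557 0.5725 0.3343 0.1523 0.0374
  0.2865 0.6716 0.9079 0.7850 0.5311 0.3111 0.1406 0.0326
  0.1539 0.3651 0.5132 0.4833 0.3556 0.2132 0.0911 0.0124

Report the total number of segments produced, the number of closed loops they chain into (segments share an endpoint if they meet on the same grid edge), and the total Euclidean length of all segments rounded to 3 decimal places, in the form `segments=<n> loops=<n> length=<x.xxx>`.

cell (1,0): code 0100 → (1.828,1.000)–(2.000,0.897)
cell (1,1): code 1100 → (1.078,2.000)–(1.828,1.000)
cell (1,2): code 1100 → (1.342,3.000)–(1.078,2.000)
cell (1,3): code 1000 → (2.000,3.553)–(1.342,3.000)
cell (2,0): code 0010 → (2.000,0.897)–(2.616,1.000)
cell (2,1): code 0111 → (2.616,1.000)–(3.000,1.116)
cell (2,3): code 1001 → (3.000,3.339)–(2.000,3.553)
cell (3,1): code 0010 → (3.000,1.116)–(3.529,2.000)
cell (3,2): code 0011 → (3.529,2.000)–(3.285,3.000)
cell (3,3): code 0001 → (3.285,3.000)–(3.000,3.339)
total: 10 segments, chained into 1 closed loop(s), length Σ = 7.895782

segments=10 loops=1 length=7.896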